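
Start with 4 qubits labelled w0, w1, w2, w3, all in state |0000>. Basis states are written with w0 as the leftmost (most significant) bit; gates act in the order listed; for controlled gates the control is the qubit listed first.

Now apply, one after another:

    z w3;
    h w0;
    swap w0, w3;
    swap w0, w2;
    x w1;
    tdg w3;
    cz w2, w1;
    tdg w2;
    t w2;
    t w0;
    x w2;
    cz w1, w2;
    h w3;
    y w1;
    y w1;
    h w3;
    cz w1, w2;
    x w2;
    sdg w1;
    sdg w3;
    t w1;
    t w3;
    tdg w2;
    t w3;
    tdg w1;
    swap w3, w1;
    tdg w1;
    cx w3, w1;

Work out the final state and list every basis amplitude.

The resulting statevector has amplitude -sqrt(2)/2 on |0001>, -sqrt(2)*I/2 on |0101>, and 0 on every other basis state. Key observation: gates 11-18 undo each other exactly, leaving only the rest of the circuit to track.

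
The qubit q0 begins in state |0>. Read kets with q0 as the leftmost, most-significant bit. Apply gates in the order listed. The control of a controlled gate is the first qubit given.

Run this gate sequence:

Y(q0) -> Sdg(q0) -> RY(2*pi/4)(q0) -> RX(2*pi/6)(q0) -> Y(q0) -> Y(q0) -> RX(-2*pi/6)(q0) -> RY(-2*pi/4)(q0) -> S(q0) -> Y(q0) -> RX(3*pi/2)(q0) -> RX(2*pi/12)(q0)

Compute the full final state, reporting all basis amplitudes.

The resulting statevector has amplitude -sqrt(3)/2 on |0>, -I/2 on |1>. Key observation: steps 2-9 multiply out to the identity, so the circuit reduces to the remaining gates.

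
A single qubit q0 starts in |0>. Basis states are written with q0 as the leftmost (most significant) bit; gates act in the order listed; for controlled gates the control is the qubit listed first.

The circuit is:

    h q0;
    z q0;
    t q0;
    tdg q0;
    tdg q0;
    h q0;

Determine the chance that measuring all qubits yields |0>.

Outcome |0> occurs with probability 1/2 - sqrt(2)/4.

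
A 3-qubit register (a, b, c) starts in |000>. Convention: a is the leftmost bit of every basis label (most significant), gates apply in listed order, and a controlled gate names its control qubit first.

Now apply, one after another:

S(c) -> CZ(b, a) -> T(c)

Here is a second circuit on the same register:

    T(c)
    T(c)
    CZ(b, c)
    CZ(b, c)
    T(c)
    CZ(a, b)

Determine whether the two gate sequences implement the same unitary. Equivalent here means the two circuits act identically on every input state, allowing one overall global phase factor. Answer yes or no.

Yes: on every input state the two circuits agree up to one overall phase factor.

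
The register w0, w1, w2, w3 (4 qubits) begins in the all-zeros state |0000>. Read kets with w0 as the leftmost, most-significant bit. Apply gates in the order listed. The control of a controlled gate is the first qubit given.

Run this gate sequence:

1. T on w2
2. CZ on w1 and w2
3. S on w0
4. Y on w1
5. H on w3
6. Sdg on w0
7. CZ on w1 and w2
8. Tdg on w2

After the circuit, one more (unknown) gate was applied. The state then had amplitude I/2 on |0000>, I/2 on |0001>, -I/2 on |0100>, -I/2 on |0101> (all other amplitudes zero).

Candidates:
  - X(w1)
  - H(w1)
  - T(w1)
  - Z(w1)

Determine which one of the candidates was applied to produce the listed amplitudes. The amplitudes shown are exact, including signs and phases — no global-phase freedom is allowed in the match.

The applied gate was H(w1).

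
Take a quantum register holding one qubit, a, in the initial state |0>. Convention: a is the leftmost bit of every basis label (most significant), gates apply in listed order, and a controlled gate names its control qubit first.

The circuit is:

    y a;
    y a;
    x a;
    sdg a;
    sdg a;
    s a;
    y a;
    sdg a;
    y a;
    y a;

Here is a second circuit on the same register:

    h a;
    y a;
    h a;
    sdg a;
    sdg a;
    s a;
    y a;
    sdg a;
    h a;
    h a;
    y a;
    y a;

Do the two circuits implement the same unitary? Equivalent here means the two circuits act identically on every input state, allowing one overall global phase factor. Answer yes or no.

No — the two circuits implement different unitaries, even allowing a global phase.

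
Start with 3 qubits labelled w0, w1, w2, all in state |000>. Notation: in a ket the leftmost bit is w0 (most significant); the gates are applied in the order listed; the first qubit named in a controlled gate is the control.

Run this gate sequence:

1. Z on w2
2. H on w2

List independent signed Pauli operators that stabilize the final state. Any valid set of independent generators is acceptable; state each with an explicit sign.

The final state is stabilized by the group generated by +IIX, +ZII, +IZI; other independent generating sets are equally valid.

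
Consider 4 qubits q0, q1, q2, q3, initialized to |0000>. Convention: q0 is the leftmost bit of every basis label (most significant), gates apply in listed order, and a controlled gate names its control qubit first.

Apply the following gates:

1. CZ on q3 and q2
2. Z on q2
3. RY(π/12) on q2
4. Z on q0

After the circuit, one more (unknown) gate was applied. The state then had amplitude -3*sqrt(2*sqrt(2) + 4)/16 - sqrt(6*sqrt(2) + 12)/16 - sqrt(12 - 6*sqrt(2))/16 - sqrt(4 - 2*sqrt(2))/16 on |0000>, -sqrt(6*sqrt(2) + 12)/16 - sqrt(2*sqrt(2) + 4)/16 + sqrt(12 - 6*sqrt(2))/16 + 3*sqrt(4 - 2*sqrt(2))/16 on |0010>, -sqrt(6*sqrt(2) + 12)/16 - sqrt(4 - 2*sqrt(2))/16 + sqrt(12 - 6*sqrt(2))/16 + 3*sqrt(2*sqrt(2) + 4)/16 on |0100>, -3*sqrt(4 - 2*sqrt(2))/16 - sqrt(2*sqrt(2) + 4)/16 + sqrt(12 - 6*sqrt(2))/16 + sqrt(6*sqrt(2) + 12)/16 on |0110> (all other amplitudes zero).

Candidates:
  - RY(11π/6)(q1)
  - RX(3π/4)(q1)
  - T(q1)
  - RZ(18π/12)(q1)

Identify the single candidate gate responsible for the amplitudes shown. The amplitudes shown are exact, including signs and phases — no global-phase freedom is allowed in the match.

It was RY(11π/6)(q1) that produced the state shown.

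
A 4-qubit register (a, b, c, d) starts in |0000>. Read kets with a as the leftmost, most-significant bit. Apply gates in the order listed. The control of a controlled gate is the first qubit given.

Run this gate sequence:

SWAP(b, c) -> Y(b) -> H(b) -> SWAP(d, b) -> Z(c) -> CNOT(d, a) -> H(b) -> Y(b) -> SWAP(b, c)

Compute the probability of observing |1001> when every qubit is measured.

Outcome |1001> occurs with probability 1/4.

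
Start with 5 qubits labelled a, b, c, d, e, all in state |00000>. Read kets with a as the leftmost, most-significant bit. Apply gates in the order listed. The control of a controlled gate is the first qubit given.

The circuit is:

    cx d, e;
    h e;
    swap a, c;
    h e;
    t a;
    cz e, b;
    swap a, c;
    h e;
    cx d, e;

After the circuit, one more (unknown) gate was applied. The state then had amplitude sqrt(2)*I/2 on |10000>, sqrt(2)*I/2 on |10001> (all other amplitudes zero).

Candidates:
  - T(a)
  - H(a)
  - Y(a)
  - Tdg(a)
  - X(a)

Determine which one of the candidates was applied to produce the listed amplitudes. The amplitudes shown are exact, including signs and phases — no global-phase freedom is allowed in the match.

The unique candidate consistent with the amplitudes is Y(a).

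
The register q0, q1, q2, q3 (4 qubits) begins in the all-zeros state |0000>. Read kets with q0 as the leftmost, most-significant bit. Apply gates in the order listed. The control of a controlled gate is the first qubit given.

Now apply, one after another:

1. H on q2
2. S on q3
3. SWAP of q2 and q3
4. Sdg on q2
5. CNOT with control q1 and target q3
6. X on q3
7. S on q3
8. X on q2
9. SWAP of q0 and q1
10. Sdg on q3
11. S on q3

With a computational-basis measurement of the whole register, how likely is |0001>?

Outcome |0001> occurs with probability 0.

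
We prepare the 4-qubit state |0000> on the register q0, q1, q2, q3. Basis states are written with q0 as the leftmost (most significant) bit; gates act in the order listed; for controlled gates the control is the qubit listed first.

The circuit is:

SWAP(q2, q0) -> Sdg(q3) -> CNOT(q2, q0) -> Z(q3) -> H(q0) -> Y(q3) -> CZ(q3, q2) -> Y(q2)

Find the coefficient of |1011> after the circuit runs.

The final state's coefficient on |1011> equals -sqrt(2)/2.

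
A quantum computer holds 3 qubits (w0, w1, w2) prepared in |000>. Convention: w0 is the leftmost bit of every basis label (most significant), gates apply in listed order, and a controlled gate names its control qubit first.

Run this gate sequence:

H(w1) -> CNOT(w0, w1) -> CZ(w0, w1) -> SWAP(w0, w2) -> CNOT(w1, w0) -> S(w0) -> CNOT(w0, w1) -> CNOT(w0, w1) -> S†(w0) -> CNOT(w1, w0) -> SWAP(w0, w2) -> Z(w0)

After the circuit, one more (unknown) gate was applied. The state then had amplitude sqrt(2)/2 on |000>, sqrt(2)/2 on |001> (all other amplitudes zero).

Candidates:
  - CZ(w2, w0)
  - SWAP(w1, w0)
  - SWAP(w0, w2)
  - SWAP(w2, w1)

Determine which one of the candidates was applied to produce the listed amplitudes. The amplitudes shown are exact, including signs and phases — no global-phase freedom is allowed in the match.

It was SWAP(w2, w1) that produced the state shown. Key observation: gates 4-11 undo each other exactly, leaving only the rest of the circuit to track.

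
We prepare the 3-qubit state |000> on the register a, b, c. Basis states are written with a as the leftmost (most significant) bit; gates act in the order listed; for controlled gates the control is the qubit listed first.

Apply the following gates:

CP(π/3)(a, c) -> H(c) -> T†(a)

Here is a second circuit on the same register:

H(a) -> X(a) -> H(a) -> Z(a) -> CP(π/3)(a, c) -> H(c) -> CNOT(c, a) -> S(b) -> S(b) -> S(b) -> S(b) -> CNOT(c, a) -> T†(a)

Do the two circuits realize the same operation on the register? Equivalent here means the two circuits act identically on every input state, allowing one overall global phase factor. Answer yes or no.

Yes: on every input state the two circuits agree up to one overall phase factor.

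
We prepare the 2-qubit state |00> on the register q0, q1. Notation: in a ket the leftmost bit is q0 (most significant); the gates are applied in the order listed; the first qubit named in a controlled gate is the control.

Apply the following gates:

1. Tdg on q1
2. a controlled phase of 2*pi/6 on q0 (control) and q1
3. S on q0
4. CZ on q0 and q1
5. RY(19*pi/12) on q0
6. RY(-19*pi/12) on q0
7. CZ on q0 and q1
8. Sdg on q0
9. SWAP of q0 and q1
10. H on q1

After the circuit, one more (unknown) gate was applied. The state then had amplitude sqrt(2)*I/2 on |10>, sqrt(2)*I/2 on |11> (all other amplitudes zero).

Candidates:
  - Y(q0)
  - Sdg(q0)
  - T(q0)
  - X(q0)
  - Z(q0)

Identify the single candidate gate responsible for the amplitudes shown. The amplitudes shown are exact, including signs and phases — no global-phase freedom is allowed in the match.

It was Y(q0) that produced the state shown. Key observation: the block from step 3 through step 8 cancels to the identity and can be dropped.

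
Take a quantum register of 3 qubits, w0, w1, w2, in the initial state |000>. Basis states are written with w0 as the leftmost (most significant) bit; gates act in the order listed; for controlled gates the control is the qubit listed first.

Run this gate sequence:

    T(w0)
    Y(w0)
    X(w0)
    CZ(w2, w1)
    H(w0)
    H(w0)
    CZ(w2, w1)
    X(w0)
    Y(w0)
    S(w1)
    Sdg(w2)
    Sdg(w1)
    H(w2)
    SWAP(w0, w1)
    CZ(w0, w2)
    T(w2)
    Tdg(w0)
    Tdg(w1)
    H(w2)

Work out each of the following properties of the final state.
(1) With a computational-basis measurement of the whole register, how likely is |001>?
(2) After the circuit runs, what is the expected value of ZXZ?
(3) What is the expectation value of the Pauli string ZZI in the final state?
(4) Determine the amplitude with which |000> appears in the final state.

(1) The probability of measuring |001> is 1/2 - sqrt(2)/4.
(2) In the final state, ZXZ has expectation 0.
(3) The observable ZZI averages to 1.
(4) The final state's coefficient on |000> equals 1/2 + exp(I*pi/4)/2.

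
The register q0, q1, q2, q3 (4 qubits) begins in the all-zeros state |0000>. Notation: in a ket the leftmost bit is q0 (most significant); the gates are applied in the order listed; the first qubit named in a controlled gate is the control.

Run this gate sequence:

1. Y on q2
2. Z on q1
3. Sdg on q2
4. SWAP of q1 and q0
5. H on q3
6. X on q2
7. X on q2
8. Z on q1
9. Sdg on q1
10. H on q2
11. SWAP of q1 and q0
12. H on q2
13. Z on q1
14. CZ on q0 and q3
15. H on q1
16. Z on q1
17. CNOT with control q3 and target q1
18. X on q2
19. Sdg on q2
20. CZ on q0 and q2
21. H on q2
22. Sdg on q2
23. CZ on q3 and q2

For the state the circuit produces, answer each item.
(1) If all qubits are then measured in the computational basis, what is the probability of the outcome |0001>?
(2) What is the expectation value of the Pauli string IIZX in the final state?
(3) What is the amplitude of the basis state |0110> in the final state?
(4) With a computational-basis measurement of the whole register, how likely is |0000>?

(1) Outcome |0001> occurs with probability 1/8.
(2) The observable IIZX averages to -1.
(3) |0110> carries amplitude sqrt(2)*I/4 in the final state.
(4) Outcome |0000> occurs with probability 1/8.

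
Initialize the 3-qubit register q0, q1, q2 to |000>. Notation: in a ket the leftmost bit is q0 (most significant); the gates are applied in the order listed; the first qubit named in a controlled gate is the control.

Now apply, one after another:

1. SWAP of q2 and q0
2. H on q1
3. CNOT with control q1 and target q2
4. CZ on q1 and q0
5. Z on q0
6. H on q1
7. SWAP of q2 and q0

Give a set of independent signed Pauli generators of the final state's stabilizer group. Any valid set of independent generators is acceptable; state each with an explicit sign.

The stabilizer group can be generated by +XZI, +ZXI, +IIZ, among other valid generating sets.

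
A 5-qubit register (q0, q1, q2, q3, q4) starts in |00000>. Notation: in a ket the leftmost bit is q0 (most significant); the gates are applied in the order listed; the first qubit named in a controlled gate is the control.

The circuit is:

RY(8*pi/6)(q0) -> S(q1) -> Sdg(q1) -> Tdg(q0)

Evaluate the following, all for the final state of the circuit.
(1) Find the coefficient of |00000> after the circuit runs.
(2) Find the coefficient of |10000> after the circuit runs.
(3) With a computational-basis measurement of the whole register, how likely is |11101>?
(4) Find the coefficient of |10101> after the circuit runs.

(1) |00000> carries amplitude -1/2 in the final state. Key observation: the block from step 2 through step 3 cancels to the identity and can be dropped.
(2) |10000> carries amplitude -sqrt(3)*exp(3*I*pi/4)/2 in the final state.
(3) A full measurement returns |11101> with probability 0.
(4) |10101> carries amplitude 0 in the final state.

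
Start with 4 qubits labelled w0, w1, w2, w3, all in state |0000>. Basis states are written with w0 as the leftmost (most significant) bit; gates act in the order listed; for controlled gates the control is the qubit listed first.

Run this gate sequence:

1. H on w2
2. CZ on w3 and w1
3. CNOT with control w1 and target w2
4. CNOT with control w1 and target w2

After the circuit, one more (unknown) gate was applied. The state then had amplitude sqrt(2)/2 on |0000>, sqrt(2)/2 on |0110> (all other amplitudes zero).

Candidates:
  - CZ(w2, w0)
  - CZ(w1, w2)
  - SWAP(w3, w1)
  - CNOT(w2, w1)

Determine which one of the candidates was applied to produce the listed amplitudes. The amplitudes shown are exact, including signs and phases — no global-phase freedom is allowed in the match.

It was CNOT(w2, w1) that produced the state shown.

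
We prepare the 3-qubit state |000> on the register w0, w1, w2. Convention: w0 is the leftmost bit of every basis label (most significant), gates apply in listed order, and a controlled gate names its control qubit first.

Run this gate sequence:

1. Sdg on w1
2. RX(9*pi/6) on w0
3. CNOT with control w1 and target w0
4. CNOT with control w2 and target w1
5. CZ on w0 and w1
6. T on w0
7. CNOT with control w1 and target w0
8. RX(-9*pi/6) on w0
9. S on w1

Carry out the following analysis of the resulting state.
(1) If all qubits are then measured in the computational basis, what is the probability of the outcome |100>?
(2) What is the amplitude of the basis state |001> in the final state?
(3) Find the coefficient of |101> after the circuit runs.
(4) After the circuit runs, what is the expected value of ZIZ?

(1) Outcome |100> occurs with probability 1/2 - sqrt(2)/4.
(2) The amplitude on |001> is 0.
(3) |101> carries amplitude 0 in the final state.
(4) The observable ZIZ averages to sqrt(2)/2.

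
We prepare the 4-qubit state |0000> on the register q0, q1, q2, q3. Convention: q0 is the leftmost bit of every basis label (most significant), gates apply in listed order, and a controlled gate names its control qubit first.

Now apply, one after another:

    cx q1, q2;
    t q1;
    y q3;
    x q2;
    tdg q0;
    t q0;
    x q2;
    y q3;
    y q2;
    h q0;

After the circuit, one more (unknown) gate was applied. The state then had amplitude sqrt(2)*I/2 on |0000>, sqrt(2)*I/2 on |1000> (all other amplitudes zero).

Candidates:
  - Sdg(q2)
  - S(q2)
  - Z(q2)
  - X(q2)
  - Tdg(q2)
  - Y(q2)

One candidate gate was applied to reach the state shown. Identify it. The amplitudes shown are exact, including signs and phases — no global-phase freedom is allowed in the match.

It was X(q2) that produced the state shown. Key observation: gates 3-8 undo each other exactly, leaving only the rest of the circuit to track.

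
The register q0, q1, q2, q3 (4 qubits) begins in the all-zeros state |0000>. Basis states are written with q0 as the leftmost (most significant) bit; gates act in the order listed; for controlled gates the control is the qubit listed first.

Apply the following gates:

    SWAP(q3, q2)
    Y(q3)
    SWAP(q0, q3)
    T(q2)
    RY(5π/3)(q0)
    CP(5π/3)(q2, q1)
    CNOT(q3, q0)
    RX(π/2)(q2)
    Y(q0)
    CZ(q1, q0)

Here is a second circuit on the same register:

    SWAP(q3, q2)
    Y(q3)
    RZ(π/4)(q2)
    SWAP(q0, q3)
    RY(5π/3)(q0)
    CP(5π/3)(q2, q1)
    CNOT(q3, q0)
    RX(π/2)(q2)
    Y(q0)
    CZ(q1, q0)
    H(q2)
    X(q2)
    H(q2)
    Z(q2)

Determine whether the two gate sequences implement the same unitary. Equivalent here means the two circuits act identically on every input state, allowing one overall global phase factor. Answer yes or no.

Yes — the two circuits implement the same unitary up to a global phase.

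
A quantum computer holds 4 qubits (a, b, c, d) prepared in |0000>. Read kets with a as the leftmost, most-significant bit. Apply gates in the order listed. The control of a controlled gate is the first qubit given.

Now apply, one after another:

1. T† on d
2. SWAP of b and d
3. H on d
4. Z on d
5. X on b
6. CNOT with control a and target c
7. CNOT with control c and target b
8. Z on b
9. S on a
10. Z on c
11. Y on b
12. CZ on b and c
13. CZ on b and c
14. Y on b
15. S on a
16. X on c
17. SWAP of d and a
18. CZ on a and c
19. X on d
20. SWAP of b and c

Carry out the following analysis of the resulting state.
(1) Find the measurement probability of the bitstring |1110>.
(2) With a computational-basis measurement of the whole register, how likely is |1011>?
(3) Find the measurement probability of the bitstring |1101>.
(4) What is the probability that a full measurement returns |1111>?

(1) The probability of measuring |1110> is 0. Key observation: the block from step 11 through step 14 cancels to the identity and can be dropped.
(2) A full measurement returns |1011> with probability 0.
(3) The probability of measuring |1101> is 0.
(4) Outcome |1111> occurs with probability 1/2.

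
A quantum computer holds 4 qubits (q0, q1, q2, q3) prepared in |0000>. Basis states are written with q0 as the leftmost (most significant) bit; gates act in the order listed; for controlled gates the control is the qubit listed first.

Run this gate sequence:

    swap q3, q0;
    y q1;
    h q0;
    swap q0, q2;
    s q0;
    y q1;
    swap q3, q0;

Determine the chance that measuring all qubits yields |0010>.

A full measurement returns |0010> with probability 1/2.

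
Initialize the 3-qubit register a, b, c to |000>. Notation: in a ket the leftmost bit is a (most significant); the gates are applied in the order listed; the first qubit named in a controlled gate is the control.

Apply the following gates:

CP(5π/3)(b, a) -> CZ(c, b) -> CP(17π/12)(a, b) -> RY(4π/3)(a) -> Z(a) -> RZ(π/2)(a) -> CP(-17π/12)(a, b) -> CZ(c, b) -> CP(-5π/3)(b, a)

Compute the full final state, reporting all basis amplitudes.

The resulting statevector has amplitude exp(3*I*pi/4)/2 on |000>, -sqrt(3)*exp(I*pi/4)/2 on |100>, and 0 on every other basis state.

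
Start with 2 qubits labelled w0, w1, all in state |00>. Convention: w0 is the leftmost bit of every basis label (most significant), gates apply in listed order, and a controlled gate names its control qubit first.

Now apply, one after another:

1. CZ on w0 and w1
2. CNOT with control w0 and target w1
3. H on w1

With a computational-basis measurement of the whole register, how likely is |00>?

The probability of measuring |00> is 1/2.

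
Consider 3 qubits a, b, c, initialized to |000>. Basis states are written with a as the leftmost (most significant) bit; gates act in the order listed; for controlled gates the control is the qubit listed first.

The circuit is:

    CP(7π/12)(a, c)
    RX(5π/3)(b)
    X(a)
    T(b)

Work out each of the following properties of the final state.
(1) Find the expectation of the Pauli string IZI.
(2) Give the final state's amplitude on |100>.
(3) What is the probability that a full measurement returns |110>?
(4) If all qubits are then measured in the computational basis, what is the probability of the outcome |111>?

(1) In the final state, IZI has expectation 1/2.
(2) The final state's coefficient on |100> equals -sqrt(3)/2.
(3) A full measurement returns |110> with probability 1/4.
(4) A full measurement returns |111> with probability 0.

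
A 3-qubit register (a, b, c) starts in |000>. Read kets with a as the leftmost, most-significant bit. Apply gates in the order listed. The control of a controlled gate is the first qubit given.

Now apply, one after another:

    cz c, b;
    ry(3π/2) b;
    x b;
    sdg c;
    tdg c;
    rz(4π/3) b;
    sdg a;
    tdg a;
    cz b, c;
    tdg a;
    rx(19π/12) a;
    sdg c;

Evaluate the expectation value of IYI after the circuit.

The observable IYI averages to sqrt(3)/2.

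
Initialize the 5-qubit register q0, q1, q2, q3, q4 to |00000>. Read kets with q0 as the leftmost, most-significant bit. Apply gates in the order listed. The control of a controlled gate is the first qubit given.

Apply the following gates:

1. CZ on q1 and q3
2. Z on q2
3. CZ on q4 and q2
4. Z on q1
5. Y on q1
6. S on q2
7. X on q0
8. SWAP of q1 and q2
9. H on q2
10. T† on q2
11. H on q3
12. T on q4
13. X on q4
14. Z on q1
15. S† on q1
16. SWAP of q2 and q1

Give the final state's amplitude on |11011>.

The final state's coefficient on |11011> equals -exp(I*pi/4)/2.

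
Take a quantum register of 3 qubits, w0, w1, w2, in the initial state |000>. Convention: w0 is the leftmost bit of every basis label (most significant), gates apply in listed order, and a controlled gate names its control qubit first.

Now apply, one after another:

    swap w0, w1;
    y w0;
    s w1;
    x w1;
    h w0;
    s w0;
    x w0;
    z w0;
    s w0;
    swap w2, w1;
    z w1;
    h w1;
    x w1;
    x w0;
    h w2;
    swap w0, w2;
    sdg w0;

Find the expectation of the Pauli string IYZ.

The expectation value of IYZ is 0.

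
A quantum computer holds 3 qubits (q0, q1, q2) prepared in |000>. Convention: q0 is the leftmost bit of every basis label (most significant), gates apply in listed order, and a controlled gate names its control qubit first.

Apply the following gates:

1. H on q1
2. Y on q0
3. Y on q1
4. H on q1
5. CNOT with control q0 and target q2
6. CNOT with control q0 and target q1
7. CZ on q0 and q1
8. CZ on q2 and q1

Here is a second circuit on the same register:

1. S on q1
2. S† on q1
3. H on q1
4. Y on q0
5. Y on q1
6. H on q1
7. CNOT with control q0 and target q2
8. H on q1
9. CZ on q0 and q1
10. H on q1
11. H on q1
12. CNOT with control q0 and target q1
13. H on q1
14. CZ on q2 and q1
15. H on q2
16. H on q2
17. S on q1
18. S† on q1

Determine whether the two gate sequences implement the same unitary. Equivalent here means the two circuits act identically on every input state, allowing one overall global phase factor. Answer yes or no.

Yes: on every input state the two circuits agree up to one overall phase factor.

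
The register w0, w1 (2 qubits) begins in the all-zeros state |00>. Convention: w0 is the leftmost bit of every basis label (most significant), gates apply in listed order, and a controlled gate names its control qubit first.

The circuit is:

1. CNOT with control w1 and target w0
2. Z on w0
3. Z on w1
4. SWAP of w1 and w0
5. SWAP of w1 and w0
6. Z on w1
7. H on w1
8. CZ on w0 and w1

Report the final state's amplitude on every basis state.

The resulting statevector has amplitude sqrt(2)/2 on |00>, sqrt(2)/2 on |01>, 0 on |10>, 0 on |11>. Key observation: the block from step 3 through step 6 cancels to the identity and can be dropped.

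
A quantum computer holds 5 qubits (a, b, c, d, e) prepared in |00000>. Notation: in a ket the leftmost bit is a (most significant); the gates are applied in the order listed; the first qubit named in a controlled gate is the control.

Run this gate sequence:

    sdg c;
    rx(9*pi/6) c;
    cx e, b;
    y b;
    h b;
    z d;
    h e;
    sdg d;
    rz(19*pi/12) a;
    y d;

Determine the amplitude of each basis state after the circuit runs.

After the circuit, the state carries amplitude -sqrt(2)*exp(5*I*pi/24)/4 on |00010>, -sqrt(2)*exp(5*I*pi/24)/4 on |00011>, -sqrt(2)*exp(17*I*pi/24)/4 on |00110>, -sqrt(2)*exp(17*I*pi/24)/4 on |00111>, sqrt(2)*exp(5*I*pi/24)/4 on |01010>, sqrt(2)*exp(5*I*pi/24)/4 on |01011>, sqrt(2)*exp(17*I*pi/24)/4 on |01110>, sqrt(2)*exp(17*I*pi/24)/4 on |01111>, and 0 on every other basis state.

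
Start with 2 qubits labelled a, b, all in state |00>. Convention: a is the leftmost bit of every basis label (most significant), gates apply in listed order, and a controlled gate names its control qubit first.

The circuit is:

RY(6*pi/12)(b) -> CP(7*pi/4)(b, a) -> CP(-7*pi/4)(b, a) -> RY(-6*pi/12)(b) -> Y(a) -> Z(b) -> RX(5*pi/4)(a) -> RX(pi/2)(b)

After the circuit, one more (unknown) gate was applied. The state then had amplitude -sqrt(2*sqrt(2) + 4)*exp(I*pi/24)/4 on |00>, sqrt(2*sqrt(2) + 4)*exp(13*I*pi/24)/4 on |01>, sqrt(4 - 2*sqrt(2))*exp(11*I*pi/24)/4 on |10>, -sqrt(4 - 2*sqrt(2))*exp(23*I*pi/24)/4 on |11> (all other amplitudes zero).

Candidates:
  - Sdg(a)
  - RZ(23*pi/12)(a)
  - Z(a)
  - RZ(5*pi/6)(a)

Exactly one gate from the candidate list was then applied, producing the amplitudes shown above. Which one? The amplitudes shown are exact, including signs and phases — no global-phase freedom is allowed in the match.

It was RZ(23*pi/12)(a) that produced the state shown.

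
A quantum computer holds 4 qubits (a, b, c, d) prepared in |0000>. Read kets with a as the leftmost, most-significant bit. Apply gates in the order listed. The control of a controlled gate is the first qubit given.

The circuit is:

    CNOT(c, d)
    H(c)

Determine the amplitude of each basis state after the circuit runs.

The final amplitudes are sqrt(2)/2 on |0000>, sqrt(2)/2 on |0010>, and 0 on every other basis state.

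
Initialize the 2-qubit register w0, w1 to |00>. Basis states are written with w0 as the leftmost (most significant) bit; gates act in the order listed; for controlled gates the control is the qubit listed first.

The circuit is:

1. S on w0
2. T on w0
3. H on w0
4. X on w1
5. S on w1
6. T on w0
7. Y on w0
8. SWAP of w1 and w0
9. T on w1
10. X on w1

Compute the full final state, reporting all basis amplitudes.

The final amplitudes are 0 on |00>, 0 on |01>, -sqrt(2)*exp(I*pi/4)/2 on |10>, sqrt(2)*exp(I*pi/4)/2 on |11>.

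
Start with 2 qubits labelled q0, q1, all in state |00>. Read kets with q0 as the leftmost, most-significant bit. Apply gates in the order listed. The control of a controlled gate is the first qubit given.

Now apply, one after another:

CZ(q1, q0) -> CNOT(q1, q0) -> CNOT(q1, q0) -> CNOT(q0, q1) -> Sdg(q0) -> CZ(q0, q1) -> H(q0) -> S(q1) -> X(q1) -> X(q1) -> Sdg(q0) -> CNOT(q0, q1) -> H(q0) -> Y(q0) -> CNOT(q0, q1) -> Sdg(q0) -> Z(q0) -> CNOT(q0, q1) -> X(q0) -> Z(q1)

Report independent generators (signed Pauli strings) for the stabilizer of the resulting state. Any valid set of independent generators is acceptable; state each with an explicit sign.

The final state is stabilized by the group generated by +YZ, +ZY; other independent generating sets are equally valid.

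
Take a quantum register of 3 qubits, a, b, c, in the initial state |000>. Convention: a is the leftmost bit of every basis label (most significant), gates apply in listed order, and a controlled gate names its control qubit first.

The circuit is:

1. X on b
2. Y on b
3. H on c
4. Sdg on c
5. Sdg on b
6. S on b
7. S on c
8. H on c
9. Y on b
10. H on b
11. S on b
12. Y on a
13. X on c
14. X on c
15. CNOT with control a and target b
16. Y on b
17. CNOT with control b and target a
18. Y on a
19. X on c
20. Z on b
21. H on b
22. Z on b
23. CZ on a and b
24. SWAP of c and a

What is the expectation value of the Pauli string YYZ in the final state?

The expectation value of YYZ is 0.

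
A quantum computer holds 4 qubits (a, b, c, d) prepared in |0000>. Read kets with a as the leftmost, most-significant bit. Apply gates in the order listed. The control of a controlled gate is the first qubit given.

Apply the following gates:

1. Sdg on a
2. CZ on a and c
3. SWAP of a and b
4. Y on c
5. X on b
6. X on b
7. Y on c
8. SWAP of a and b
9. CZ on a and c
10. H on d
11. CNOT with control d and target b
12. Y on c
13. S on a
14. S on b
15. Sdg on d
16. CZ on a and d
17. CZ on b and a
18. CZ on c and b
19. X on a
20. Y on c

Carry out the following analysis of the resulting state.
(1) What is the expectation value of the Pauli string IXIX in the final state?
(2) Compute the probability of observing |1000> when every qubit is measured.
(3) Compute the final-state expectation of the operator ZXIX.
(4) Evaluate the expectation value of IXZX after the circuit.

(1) In the final state, IXIX has expectation -1. Key observation: the block from step 2 through step 9 cancels to the identity and can be dropped.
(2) The probability of measuring |1000> is 1/2.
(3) The expectation value of ZXIX is 1.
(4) The expectation value of IXZX is -1.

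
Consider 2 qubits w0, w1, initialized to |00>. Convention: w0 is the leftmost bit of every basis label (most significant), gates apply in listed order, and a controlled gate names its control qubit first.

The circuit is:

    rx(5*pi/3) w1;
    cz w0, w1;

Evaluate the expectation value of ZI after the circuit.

The expectation value of ZI is 1.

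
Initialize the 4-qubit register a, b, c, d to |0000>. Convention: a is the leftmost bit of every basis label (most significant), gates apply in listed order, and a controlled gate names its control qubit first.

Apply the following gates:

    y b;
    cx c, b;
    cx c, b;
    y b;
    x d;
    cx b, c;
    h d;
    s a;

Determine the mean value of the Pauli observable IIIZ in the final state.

In the final state, IIIZ has expectation 0. Key observation: the block from step 1 through step 4 cancels to the identity and can be dropped.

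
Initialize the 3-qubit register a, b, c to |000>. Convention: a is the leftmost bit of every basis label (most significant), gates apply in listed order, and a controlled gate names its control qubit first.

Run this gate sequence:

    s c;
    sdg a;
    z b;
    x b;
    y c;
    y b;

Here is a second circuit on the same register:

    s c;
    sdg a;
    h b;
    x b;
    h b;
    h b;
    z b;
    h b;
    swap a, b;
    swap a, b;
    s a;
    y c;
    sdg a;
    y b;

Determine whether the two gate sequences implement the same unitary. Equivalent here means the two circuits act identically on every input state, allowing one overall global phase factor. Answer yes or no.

Yes, they are equivalent — the unitaries differ by at most a global phase.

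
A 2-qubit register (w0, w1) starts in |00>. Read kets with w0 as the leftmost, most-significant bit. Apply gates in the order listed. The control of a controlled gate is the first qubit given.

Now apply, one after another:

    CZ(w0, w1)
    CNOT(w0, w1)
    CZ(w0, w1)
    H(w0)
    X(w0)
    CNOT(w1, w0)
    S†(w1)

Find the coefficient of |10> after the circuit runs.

|10> carries amplitude sqrt(2)/2 in the final state.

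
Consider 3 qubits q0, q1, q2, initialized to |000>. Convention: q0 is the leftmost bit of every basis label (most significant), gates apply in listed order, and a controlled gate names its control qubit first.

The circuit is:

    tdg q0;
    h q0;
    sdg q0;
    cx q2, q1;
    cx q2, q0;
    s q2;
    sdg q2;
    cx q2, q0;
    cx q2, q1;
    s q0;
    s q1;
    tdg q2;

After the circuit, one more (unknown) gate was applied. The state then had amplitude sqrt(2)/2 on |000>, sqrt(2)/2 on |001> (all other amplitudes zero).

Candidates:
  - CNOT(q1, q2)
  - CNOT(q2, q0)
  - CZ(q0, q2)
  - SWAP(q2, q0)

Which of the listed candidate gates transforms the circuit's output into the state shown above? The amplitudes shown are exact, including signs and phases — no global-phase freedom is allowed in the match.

It was SWAP(q2, q0) that produced the state shown. Key observation: gates 3-10 undo each other exactly, leaving only the rest of the circuit to track.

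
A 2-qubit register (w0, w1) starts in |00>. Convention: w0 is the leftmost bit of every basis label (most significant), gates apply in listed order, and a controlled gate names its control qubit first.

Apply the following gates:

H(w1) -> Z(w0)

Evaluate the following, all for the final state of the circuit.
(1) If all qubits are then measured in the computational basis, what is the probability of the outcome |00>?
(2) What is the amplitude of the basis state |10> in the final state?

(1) The probability of measuring |00> is 1/2.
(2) |10> carries amplitude 0 in the final state.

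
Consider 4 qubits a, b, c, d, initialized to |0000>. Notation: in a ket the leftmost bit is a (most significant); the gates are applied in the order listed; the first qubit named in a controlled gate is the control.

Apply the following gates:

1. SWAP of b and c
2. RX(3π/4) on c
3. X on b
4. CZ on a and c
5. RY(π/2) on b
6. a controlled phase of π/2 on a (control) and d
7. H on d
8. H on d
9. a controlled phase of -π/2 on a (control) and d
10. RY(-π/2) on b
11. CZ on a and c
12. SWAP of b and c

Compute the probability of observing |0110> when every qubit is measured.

The probability of measuring |0110> is sqrt(2)/4 + 1/2. Key observation: gates 4-11 undo each other exactly, leaving only the rest of the circuit to track.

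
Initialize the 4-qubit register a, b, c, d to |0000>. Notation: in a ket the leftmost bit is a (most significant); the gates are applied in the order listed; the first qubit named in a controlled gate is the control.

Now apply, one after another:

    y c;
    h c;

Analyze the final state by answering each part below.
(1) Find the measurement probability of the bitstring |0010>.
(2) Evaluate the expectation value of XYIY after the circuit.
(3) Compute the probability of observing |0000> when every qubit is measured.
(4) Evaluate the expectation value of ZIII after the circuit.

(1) A full measurement returns |0010> with probability 1/2.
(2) The observable XYIY averages to 0.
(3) A full measurement returns |0000> with probability 1/2.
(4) In the final state, ZIII has expectation 1.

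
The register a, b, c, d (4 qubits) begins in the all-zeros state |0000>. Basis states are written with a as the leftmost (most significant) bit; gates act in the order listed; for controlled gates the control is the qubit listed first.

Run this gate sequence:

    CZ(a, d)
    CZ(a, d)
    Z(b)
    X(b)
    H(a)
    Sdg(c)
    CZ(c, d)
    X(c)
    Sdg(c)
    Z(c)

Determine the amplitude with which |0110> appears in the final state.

The amplitude on |0110> is sqrt(2)*I/2.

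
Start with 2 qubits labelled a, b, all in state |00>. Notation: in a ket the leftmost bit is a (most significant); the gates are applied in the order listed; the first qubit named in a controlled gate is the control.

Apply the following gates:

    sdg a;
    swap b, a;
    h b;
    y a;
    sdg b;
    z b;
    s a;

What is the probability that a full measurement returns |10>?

A full measurement returns |10> with probability 1/2.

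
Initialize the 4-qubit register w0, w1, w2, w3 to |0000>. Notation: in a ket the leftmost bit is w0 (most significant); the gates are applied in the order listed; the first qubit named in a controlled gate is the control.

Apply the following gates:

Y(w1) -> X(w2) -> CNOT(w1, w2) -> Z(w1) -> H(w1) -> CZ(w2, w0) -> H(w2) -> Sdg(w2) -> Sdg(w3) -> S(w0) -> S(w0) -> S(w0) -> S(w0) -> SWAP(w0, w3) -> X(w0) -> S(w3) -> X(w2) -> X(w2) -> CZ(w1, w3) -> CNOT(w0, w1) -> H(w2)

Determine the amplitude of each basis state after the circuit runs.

The final amplitudes are sqrt(2)*(1 + I)/4 on |1000>, sqrt(2)*(-1 + I)/4 on |1010>, sqrt(2)*(-1 - I)/4 on |1100>, sqrt(2)*(1 - I)/4 on |1110>, and 0 on every other basis state. Key observation: gates 10-13 undo each other exactly, leaving only the rest of the circuit to track.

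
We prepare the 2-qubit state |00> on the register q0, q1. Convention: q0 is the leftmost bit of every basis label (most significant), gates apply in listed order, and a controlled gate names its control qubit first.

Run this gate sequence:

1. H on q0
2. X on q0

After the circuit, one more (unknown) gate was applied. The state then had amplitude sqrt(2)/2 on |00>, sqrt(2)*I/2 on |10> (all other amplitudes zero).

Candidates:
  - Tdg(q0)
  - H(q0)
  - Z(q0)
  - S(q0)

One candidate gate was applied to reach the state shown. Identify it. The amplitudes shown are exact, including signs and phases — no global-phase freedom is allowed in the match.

It was S(q0) that produced the state shown.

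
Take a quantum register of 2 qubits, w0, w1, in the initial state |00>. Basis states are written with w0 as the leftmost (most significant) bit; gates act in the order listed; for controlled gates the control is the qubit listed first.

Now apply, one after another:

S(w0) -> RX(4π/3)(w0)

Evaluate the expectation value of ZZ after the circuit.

In the final state, ZZ has expectation -1/2.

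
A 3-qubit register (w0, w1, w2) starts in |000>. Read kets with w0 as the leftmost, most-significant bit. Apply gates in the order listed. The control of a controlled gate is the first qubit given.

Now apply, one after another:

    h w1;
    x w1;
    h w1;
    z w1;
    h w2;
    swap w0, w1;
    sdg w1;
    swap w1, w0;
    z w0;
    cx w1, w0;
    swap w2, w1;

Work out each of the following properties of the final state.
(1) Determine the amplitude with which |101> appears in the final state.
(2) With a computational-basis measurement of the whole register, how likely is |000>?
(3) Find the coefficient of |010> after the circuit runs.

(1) The final state's coefficient on |101> equals 0. Key observation: the block from step 1 through step 4 cancels to the identity and can be dropped.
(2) A full measurement returns |000> with probability 1/2.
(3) |010> carries amplitude sqrt(2)/2 in the final state.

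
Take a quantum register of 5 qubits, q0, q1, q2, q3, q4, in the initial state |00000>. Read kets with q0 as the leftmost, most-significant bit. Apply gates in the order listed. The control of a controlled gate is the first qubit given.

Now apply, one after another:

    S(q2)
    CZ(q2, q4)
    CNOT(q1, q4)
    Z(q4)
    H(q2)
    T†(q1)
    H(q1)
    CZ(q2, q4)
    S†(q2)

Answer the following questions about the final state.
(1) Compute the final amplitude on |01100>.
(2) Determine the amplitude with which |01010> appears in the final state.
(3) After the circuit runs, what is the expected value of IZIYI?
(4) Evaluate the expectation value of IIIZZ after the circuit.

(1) The amplitude on |01100> is -I/2.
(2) The amplitude on |01010> is 0.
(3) The observable IZIYI averages to 0.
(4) The observable IIIZZ averages to 1.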